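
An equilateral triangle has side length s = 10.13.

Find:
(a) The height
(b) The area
(a) Height h = s·√3/2 = 10.13·√3/2 = 8.773
(b) Area = (√3/4)·s² = (√3/4)·10.13² = (√3/4)·102.617 = 44.43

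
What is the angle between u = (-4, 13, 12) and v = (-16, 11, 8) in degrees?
u·v = 303, |u|² = 329, |v|² = 441
cos θ = 303/√145089 ≈ 0.7955
θ ≈ 37.3°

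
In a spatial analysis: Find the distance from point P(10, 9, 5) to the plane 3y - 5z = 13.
d = |0(10) + 3(9) + (-5)(5) - (13)| / √(0² + 3² + (-5)²) = 11/√34 = 1.886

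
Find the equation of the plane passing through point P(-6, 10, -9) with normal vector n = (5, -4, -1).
d = n·P = (5)(-6) + (-4)(10) + (-1)(-9) = -61
Plane: 5x - 4y - z = -61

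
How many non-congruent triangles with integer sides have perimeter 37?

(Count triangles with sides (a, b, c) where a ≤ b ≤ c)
With a ≤ b ≤ c and a + b + c = 37, the triangle inequality a + b > c gives c < 37/2, so c ≤ 18.
Iterate a from 1 to ⌊p/3⌋ = 12; for each a, b ranges from a to ⌊(p−a)/2⌋ with c = p − a − b, keeping only c ≥ b.
Triples: (1, 18, 18), (2, 17, 18), (3, 16, 18), …
Count = 33 triangles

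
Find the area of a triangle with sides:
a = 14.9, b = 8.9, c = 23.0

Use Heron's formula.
s = (a+b+c)/2 = (14.9+8.9+23.0)/2 = 23.4
A = √(s(s-a)(s-b)(s-c)) = √(23.4·8.5·14.5·0.4)
A = √1153.62 = 33.96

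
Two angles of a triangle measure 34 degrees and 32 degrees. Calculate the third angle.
Sum of angles in a triangle = 180 degrees
Third angle = 180 - 34 - 32
Third angle = 114 degrees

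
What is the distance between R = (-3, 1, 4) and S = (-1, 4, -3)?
d = √[(2)² + (3)² + (-7)²] = √62 = 7.874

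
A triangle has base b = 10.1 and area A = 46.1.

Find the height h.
A = ½bh  →  h = 2A/b
h = 2·46.1/10.1 = 9.129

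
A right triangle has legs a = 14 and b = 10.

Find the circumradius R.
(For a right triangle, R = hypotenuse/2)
Hypotenuse c = √(14² + 10²) = √296 = 17.2047
R = c/2 = 8.602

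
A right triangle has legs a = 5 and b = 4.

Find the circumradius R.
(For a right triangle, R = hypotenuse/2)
Hypotenuse c = √(5² + 4²) = √41 = 6.40312
R = c/2 = 3.202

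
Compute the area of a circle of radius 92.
Area = pi * r²
Area = pi * 92²
Area = pi * 8464
Area = 26590.44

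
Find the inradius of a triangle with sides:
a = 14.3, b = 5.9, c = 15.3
s = (a+b+c)/2 = (14.3+5.9+15.3)/2 = 17.75
Area = √(s(s-a)(s-b)(s-c)) = √(17.75·3.45·11.85·2.45) = 42.1649
r = Area/s = 42.1649/17.75 = 2.375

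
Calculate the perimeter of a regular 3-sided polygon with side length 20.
Perimeter = number of sides * side length
Perimeter = 3 * 20
Perimeter = 60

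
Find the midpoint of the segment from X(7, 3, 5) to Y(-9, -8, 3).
Midpoint = ((7-9)/2, (3-8)/2, (5+3)/2) = (-1, -2.5, 4)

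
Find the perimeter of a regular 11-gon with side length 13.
Perimeter = number of sides * side length
Perimeter = 11 * 13
Perimeter = 143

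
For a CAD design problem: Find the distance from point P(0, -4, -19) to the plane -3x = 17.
d = |(-3)(0) + 0(-4) + 0(-19) - (17)| / √((-3)² + 0² + 0²) = 17/√9 = 5.667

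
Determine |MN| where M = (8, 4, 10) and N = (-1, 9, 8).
d = √[(-9)² + (5)² + (-2)²] = √110 = 10.49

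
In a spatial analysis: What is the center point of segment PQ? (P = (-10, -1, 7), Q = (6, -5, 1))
Midpoint = ((-10+6)/2, (-1-5)/2, (7+1)/2) = (-2, -3, 4)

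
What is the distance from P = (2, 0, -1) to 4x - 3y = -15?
d = |4(2) + (-3)(0) + 0(-1) - (-15)| / √(4² + (-3)² + 0²) = 23/√25 = 4.6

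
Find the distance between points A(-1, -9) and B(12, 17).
Using the distance formula: d = sqrt((x₂-x₁)² + (y₂-y₁)²)
dx = 12 - (-1) = 13
dy = 17 - (-9) = 26
d = sqrt(13² + 26²) = sqrt(169 + 676) = sqrt(845) = 29.07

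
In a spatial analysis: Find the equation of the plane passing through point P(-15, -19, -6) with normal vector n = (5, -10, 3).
d = n·P = (5)(-15) + (-10)(-19) + (3)(-6) = 97
Plane: 5x - 10y + 3z = 97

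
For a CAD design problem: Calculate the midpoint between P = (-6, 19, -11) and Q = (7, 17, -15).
Midpoint = ((-6+7)/2, (19+17)/2, (-11-15)/2) = (0.5, 18, -13)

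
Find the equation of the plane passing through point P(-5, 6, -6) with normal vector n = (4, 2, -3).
d = n·P = (4)(-5) + (2)(6) + (-3)(-6) = 10
Plane: 4x + 2y - 3z = 10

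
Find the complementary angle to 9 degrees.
Complementary angles sum to 90 degrees.
Other angle = 90 - 9
Other angle = 81 degrees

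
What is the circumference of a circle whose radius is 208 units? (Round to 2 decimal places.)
Circumference = 2 * pi * r
Circumference = 2 * pi * 208
Circumference = 1306.90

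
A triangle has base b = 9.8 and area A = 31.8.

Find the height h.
A = ½bh  →  h = 2A/b
h = 2·31.8/9.8 = 6.49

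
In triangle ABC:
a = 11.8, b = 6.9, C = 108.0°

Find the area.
Using A = ½ab·sin(C):
A = ½·11.8·6.9·sin(108.0°) = ½·81.42·0.951057 = 38.72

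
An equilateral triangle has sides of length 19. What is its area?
Area = (sqrt(3)/4) * s²
Area = (sqrt(3)/4) * 19²
Area = (sqrt(3)/4) * 361
Area = 156.32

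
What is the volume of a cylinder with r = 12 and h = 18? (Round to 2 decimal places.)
Volume = pi * r² * h
Volume = pi * 12² * 18
Volume = pi * 144 * 18
Volume = pi * 2592
Volume = 8143.01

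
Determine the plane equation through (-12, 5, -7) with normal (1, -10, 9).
d = n·P = (1)(-12) + (-10)(5) + (9)(-7) = -125
Plane: x - 10y + 9z = -125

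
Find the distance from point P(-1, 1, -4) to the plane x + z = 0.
d = |1(-1) + 0(1) + 1(-4) - (0)| / √(1² + 0² + 1²) = 5/√2 = 3.536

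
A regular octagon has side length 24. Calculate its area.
For a regular 8-gon with side length s = 24:
Apothem a = s / (2*tan(pi/8)) = 24 / (2*tan(pi/8)) ≈ 28.97056
Perimeter P = 8 * 24 = 192
Area = (1/2) * P * a = (1/2) * 192 * 28.97056 = 2781.17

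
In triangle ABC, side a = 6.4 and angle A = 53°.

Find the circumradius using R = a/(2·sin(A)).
R = a/(2·sin(A)) = 6.4/(2·sin(53°))
R = 6.4/(2·0.798636) = 6.4/1.597271 = 4.007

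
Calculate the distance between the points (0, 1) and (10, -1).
Using the distance formula: d = sqrt((x₂-x₁)² + (y₂-y₁)²)
dx = 10 - 0 = 10
dy = (-1) - 1 = -2
d = sqrt(10² + (-2)²) = sqrt(100 + 4) = sqrt(104) = 10.20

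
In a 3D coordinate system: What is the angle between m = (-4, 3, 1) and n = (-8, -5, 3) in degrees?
m·n = 20, |m|² = 26, |n|² = 98
cos θ = 20/√2548 ≈ 0.3962
θ ≈ 66.66°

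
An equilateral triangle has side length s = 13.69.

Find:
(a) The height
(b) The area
(a) Height h = s·√3/2 = 13.69·√3/2 = 11.86
(b) Area = (√3/4)·s² = (√3/4)·13.69² = (√3/4)·187.416 = 81.15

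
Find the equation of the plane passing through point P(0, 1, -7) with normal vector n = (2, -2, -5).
d = n·P = (2)(0) + (-2)(1) + (-5)(-7) = 33
Plane: 2x - 2y - 5z = 33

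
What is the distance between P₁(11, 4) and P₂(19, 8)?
Using the distance formula: d = sqrt((x₂-x₁)² + (y₂-y₁)²)
dx = 19 - 11 = 8
dy = 8 - 4 = 4
d = sqrt(8² + 4²) = sqrt(64 + 16) = sqrt(80) = 8.94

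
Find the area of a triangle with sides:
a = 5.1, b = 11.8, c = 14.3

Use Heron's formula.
s = (a+b+c)/2 = (5.1+11.8+14.3)/2 = 15.6
A = √(s(s-a)(s-b)(s-c)) = √(15.6·10.5·3.8·1.3)
A = √809.172 = 28.45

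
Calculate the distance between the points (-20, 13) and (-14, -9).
Using the distance formula: d = sqrt((x₂-x₁)² + (y₂-y₁)²)
dx = (-14) - (-20) = 6
dy = (-9) - 13 = -22
d = sqrt(6² + (-22)²) = sqrt(36 + 484) = sqrt(520) = 22.80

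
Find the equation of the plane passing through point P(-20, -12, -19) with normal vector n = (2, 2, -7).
d = n·P = (2)(-20) + (2)(-12) + (-7)(-19) = 69
Plane: 2x + 2y - 7z = 69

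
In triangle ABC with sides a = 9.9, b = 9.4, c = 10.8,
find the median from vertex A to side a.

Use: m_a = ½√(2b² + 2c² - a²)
m_a = ½√(2·9.4² + 2·10.8² - 9.9²)
m_a = ½√(176.72 + 233.28 - 98.01) = ½√311.99 = 8.832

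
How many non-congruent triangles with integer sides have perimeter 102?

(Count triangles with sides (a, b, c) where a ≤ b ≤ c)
With a ≤ b ≤ c and a + b + c = 102, the triangle inequality a + b > c gives c < 102/2, so c ≤ 50.
Iterate a from 1 to ⌊p/3⌋ = 34; for each a, b ranges from a to ⌊(p−a)/2⌋ with c = p − a − b, keeping only c ≥ b.
Triples: (2, 50, 50), (3, 49, 50), (4, 48, 50), …
Count = 217 triangles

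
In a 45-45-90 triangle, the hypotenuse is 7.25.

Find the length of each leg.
In a 45-45-90 triangle, hypotenuse = leg·√2  →  leg = hypotenuse/√2
leg = 7.25/√2 = 5.127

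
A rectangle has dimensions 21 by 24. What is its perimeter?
Perimeter = 2 * (length + width)
Perimeter = 2 * (21 + 24)
Perimeter = 2 * 45
Perimeter = 90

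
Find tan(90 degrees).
tan(90 degrees) = undefined
Decimal approximation: undefined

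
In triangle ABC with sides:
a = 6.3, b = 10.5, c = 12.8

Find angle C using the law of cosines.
cos(C) = (a² + b² - c²)/(2ab)
cos(C) = (6.3² + 10.5² - 12.8²)/(2·6.3·10.5) = -13.9/132.3 = -0.105064
C = arccos(-0.105064) = 96.03°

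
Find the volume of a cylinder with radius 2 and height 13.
Volume = pi * r² * h
Volume = pi * 2² * 13
Volume = pi * 4 * 13
Volume = pi * 52
Volume = 163.36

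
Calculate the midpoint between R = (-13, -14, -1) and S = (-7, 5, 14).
Midpoint = ((-13-7)/2, (-14+5)/2, (-1+14)/2) = (-10, -4.5, 6.5)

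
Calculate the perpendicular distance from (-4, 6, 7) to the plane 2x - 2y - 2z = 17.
d = |2(-4) + (-2)(6) + (-2)(7) - (17)| / √(2² + (-2)² + (-2)²) = 51/√12 = 14.72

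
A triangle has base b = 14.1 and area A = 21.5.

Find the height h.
A = ½bh  →  h = 2A/b
h = 2·21.5/14.1 = 3.05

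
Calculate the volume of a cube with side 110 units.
Volume = s³
Volume = 110³
Volume = 1331000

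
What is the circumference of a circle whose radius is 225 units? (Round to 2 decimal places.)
Circumference = 2 * pi * r
Circumference = 2 * pi * 225
Circumference = 1413.72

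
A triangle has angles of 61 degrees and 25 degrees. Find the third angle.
Sum of angles in a triangle = 180 degrees
Third angle = 180 - 61 - 25
Third angle = 94 degrees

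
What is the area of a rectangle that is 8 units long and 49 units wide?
Area = length * width
Area = 8 * 49
Area = 392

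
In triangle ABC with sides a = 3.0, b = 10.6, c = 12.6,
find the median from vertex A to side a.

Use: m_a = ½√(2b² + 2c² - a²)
m_a = ½√(2·10.6² + 2·12.6² - 3.0²)
m_a = ½√(224.72 + 317.52 - 9) = ½√533.24 = 11.55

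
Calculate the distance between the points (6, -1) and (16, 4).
Using the distance formula: d = sqrt((x₂-x₁)² + (y₂-y₁)²)
dx = 16 - 6 = 10
dy = 4 - (-1) = 5
d = sqrt(10² + 5²) = sqrt(100 + 25) = sqrt(125) = 11.18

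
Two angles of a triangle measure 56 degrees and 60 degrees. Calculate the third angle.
Sum of angles in a triangle = 180 degrees
Third angle = 180 - 56 - 60
Third angle = 64 degrees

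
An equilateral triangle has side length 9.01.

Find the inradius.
For an equilateral triangle, r = s/(2√3) where s is the side.
r = 9.01/(2√3) = 9.01/3.464102 = 2.601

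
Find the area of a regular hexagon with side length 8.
For a regular 6-gon with side length s = 8:
Apothem a = s / (2*tan(pi/6)) = 8 / (2*tan(pi/6)) ≈ 6.9282
Perimeter P = 6 * 8 = 48
Area = (1/2) * P * a = (1/2) * 48 * 6.9282 = 166.28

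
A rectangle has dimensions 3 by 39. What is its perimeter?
Perimeter = 2 * (length + width)
Perimeter = 2 * (3 + 39)
Perimeter = 2 * 42
Perimeter = 84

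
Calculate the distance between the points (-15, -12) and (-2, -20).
Using the distance formula: d = sqrt((x₂-x₁)² + (y₂-y₁)²)
dx = (-2) - (-15) = 13
dy = (-20) - (-12) = -8
d = sqrt(13² + (-8)²) = sqrt(169 + 64) = sqrt(233) = 15.26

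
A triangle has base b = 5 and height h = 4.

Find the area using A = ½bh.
A = ½·5·4 = 10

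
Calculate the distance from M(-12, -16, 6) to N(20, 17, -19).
d = √[(32)² + (33)² + (-25)²] = √2738 = 52.33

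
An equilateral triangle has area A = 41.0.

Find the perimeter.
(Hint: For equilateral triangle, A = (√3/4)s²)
A = (√3/4)s²  →  s² = 4A/√3 = 4·41.0/√3 = 94.6854
s = 9.73064
Perimeter = 3s = 29.19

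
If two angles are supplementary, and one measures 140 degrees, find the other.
Supplementary angles sum to 180 degrees.
Other angle = 180 - 140
Other angle = 40 degrees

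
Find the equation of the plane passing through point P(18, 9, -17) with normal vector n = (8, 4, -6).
d = n·P = (8)(18) + (4)(9) + (-6)(-17) = 282
Plane: 8x + 4y - 6z = 282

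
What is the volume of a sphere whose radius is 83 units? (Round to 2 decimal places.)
Volume = (4/3) * pi * r³
Volume = (4/3) * pi * 83³
Volume = (4/3) * pi * 571787
Volume = 2395095.78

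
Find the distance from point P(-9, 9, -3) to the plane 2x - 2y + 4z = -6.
d = |2(-9) + (-2)(9) + 4(-3) - (-6)| / √(2² + (-2)² + 4²) = 42/√24 = 8.573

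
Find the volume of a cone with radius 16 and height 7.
Volume = (1/3) * pi * r² * h
Volume = (1/3) * pi * 16² * 7
Volume = (1/3) * pi * 256 * 7
Volume = (1/3) * pi * 1792
Volume = 1876.58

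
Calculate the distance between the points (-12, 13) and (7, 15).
Using the distance formula: d = sqrt((x₂-x₁)² + (y₂-y₁)²)
dx = 7 - (-12) = 19
dy = 15 - 13 = 2
d = sqrt(19² + 2²) = sqrt(361 + 4) = sqrt(365) = 19.10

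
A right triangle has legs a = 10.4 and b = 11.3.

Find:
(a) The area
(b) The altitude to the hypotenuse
(a) Area = ½ab = ½·10.4·11.3 = 58.76
(b) Hypotenuse c = √(10.4² + 11.3²) = √235.85 = 15.3574
    Area = ½·c·h_c  →  h_c = 2·Area/c = 2·58.76/15.3574 = 7.652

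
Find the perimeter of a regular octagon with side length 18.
Perimeter = number of sides * side length
Perimeter = 8 * 18
Perimeter = 144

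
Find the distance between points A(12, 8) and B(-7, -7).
Using the distance formula: d = sqrt((x₂-x₁)² + (y₂-y₁)²)
dx = (-7) - 12 = -19
dy = (-7) - 8 = -15
d = sqrt((-19)² + (-15)²) = sqrt(361 + 225) = sqrt(586) = 24.21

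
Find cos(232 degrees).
cos(232 degrees) = -0.6157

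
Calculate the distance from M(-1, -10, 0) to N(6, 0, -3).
d = √[(7)² + (10)² + (-3)²] = √158 = 12.57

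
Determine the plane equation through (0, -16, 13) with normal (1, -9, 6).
d = n·P = (1)(0) + (-9)(-16) + (6)(13) = 222
Plane: x - 9y + 6z = 222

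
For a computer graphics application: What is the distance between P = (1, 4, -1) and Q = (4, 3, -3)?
d = √[(3)² + (-1)² + (-2)²] = √14 = 3.742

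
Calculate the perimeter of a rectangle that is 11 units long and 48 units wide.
Perimeter = 2 * (length + width)
Perimeter = 2 * (11 + 48)
Perimeter = 2 * 59
Perimeter = 118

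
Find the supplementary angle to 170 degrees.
Supplementary angles sum to 180 degrees.
Other angle = 180 - 170
Other angle = 10 degrees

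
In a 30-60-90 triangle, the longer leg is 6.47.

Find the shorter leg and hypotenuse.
In a 30-60-90 triangle, sides are in ratio 1 : √3 : 2.
Long leg = short leg·√3  →  short leg = 6.47/√3 = 3.735
Hypotenuse = 2·(short leg) = 2·6.47/√3 = 7.471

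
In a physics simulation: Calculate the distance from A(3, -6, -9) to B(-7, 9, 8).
d = √[(-10)² + (15)² + (17)²] = √614 = 24.78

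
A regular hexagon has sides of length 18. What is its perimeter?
Perimeter = number of sides * side length
Perimeter = 6 * 18
Perimeter = 108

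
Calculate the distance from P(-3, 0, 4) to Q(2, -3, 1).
d = √[(5)² + (-3)² + (-3)²] = √43 = 6.557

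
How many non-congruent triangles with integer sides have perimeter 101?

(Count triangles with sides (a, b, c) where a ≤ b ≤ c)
With a ≤ b ≤ c and a + b + c = 101, the triangle inequality a + b > c gives c < 101/2, so c ≤ 50.
Iterate a from 1 to ⌊p/3⌋ = 33; for each a, b ranges from a to ⌊(p−a)/2⌋ with c = p − a − b, keeping only c ≥ b.
Triples: (1, 50, 50), (2, 49, 50), (3, 48, 50), …
Count = 225 triangles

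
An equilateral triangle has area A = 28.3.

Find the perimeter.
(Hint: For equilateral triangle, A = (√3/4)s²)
A = (√3/4)s²  →  s² = 4A/√3 = 4·28.3/√3 = 65.3561
s = 8.08431
Perimeter = 3s = 24.25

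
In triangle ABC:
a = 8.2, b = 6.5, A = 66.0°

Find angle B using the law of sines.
sin(B)/b = sin(A)/a
sin(B) = b·sin(A)/a = 6.5·sin(66.0°)/8.2 = 0.724152
B = arcsin(0.724152) = 46.4°  (b ≤ a, so B ≤ A and the acute solution is unique)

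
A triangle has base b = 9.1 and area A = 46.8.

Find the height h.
A = ½bh  →  h = 2A/b
h = 2·46.8/9.1 = 10.29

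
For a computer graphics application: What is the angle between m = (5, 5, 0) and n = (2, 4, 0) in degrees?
m·n = 30, |m|² = 50, |n|² = 20
cos θ = 30/√1000 ≈ 0.9487
θ ≈ 18.43°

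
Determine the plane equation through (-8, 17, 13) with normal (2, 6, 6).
d = n·P = (2)(-8) + (6)(17) + (6)(13) = 164
Plane: 2x + 6y + 6z = 164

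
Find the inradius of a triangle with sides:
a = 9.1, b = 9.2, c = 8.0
s = (a+b+c)/2 = (9.1+9.2+8.0)/2 = 13.15
Area = √(s(s-a)(s-b)(s-c)) = √(13.15·4.05·3.95·5.15) = 32.9149
r = Area/s = 32.9149/13.15 = 2.503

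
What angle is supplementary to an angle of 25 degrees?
Supplementary angles sum to 180 degrees.
Other angle = 180 - 25
Other angle = 155 degrees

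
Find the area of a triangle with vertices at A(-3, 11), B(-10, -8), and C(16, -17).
Using the coordinate formula: Area = (1/2)|x₁(y₂-y₃) + x₂(y₃-y₁) + x₃(y₁-y₂)|
Area = (1/2)|(-3)((-8)-(-17)) + (-10)((-17)-11) + 16(11-(-8))|
Area = (1/2)|(-3)*9 + (-10)*(-28) + 16*19|
Area = (1/2)|(-27) + 280 + 304|
Area = (1/2)*557 = 278.50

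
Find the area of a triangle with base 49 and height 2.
Area = (1/2) * base * height
Area = (1/2) * 49 * 2
Area = 49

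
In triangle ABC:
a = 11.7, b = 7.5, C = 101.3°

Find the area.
Using A = ½ab·sin(C):
A = ½·11.7·7.5·sin(101.3°) = ½·87.75·0.980615 = 43.02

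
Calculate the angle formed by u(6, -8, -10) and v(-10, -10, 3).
u·v = -10, |u|² = 200, |v|² = 209
cos θ = -10/√41800 ≈ -0.04891
θ ≈ 92.8°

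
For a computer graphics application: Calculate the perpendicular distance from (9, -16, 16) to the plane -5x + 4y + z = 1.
d = |(-5)(9) + 4(-16) + 1(16) - (1)| / √((-5)² + 4² + 1²) = 94/√42 = 14.5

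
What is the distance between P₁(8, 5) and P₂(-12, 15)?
Using the distance formula: d = sqrt((x₂-x₁)² + (y₂-y₁)²)
dx = (-12) - 8 = -20
dy = 15 - 5 = 10
d = sqrt((-20)² + 10²) = sqrt(400 + 100) = sqrt(500) = 22.36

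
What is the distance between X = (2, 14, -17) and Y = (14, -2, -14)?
d = √[(12)² + (-16)² + (3)²] = √409 = 20.22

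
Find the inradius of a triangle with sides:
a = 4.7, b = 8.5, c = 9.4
s = (a+b+c)/2 = (4.7+8.5+9.4)/2 = 11.3
Area = √(s(s-a)(s-b)(s-c)) = √(11.3·6.6·2.8·1.9) = 19.919
r = Area/s = 19.919/11.3 = 1.763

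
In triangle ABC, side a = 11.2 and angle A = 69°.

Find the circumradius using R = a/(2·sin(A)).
R = a/(2·sin(A)) = 11.2/(2·sin(69°))
R = 11.2/(2·0.933580) = 11.2/1.867161 = 5.998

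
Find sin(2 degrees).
sin(2 degrees) = 0.0349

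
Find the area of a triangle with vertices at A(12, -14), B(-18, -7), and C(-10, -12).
Using the coordinate formula: Area = (1/2)|x₁(y₂-y₃) + x₂(y₃-y₁) + x₃(y₁-y₂)|
Area = (1/2)|12((-7)-(-12)) + (-18)((-12)-(-14)) + (-10)((-14)-(-7))|
Area = (1/2)|12*5 + (-18)*2 + (-10)*(-7)|
Area = (1/2)|60 + (-36) + 70|
Area = (1/2)*94 = 47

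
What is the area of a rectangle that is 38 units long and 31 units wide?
Area = length * width
Area = 38 * 31
Area = 1178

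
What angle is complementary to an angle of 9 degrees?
Complementary angles sum to 90 degrees.
Other angle = 90 - 9
Other angle = 81 degrees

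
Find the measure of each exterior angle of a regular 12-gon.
Exterior angle of a regular n-gon = 360/n
Exterior angle = 360/12
Exterior angle = 30 degrees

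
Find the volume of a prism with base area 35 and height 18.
Volume = base area * height
Volume = 35 * 18
Volume = 630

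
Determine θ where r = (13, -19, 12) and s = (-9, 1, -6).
r·s = -208, |r|² = 674, |s|² = 118
cos θ = -208/√79532 ≈ -0.7376
θ ≈ 137.5°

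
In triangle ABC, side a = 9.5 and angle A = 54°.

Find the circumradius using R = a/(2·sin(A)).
R = a/(2·sin(A)) = 9.5/(2·sin(54°))
R = 9.5/(2·0.809017) = 9.5/1.618034 = 5.871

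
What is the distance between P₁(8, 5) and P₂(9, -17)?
Using the distance formula: d = sqrt((x₂-x₁)² + (y₂-y₁)²)
dx = 9 - 8 = 1
dy = (-17) - 5 = -22
d = sqrt(1² + (-22)²) = sqrt(1 + 484) = sqrt(485) = 22.02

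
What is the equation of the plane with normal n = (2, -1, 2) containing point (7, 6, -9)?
d = n·P = (2)(7) + (-1)(6) + (2)(-9) = -10
Plane: 2x - y + 2z = -10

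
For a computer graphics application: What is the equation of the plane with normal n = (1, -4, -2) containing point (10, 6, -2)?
d = n·P = (1)(10) + (-4)(6) + (-2)(-2) = -10
Plane: x - 4y - 2z = -10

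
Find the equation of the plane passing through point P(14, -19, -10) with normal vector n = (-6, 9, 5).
d = n·P = (-6)(14) + (9)(-19) + (5)(-10) = -305
Plane: -6x + 9y + 5z = -305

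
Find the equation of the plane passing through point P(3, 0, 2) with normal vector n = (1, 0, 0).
d = n·P = (1)(3) + (0)(0) + (0)(2) = 3
Plane: x = 3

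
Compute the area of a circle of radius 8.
Area = pi * r²
Area = pi * 8²
Area = pi * 64
Area = 201.06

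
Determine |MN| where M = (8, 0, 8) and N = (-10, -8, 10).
d = √[(-18)² + (-8)² + (2)²] = √392 = 19.8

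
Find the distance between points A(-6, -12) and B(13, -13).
Using the distance formula: d = sqrt((x₂-x₁)² + (y₂-y₁)²)
dx = 13 - (-6) = 19
dy = (-13) - (-12) = -1
d = sqrt(19² + (-1)²) = sqrt(361 + 1) = sqrt(362) = 19.03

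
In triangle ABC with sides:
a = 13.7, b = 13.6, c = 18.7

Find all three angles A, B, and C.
By the law of cosines:
cos(A) = (b² + c² - a²)/(2bc) = 0.682133  →  A = 46.99°
cos(B) = (a² + c² - b²)/(2ac) = 0.687810  →  B = 46.54°
cos(C) = (a² + b² - c²)/(2ab) = 0.061614  →  C = 86.47°
Check: A + B + C = 180.0° ✓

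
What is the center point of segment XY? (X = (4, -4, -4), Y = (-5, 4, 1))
Midpoint = ((4-5)/2, (-4+4)/2, (-4+1)/2) = (-0.5, 0, -1.5)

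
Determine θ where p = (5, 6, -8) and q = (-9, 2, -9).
p·q = 39, |p|² = 125, |q|² = 166
cos θ = 39/√20750 ≈ 0.2707
θ ≈ 74.29°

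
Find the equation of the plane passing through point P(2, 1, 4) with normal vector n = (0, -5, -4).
d = n·P = (0)(2) + (-5)(1) + (-4)(4) = -21
Plane: -5y - 4z = -21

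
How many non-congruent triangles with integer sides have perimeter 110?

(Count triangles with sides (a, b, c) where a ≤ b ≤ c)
With a ≤ b ≤ c and a + b + c = 110, the triangle inequality a + b > c gives c < 110/2, so c ≤ 54.
Iterate a from 1 to ⌊p/3⌋ = 36; for each a, b ranges from a to ⌊(p−a)/2⌋ with c = p − a − b, keeping only c ≥ b.
Triples: (2, 54, 54), (3, 53, 54), (4, 52, 54), …
Count = 252 triangles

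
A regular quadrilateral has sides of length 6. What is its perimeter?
Perimeter = number of sides * side length
Perimeter = 4 * 6
Perimeter = 24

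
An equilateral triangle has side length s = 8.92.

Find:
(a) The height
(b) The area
(a) Height h = s·√3/2 = 8.92·√3/2 = 7.725
(b) Area = (√3/4)·s² = (√3/4)·8.92² = (√3/4)·79.5664 = 34.45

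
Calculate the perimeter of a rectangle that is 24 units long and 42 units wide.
Perimeter = 2 * (length + width)
Perimeter = 2 * (24 + 42)
Perimeter = 2 * 66
Perimeter = 132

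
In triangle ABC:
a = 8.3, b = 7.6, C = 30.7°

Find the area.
Using A = ½ab·sin(C):
A = ½·8.3·7.6·sin(30.7°) = ½·63.08·0.510543 = 16.1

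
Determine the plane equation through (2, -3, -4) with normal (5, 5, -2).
d = n·P = (5)(2) + (5)(-3) + (-2)(-4) = 3
Plane: 5x + 5y - 2z = 3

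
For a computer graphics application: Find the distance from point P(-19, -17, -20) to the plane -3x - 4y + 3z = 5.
d = |(-3)(-19) + (-4)(-17) + 3(-20) - (5)| / √((-3)² + (-4)² + 3²) = 60/√34 = 10.29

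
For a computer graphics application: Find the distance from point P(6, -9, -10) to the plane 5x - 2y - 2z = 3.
d = |5(6) + (-2)(-9) + (-2)(-10) - (3)| / √(5² + (-2)² + (-2)²) = 65/√33 = 11.32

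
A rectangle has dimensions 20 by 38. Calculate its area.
Area = length * width
Area = 20 * 38
Area = 760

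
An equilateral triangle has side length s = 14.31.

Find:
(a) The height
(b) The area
(a) Height h = s·√3/2 = 14.31·√3/2 = 12.39
(b) Area = (√3/4)·s² = (√3/4)·14.31² = (√3/4)·204.776 = 88.67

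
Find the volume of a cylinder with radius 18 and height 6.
Volume = pi * r² * h
Volume = pi * 18² * 6
Volume = pi * 324 * 6
Volume = pi * 1944
Volume = 6107.26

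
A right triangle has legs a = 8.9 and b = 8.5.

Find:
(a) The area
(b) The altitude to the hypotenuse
(a) Area = ½ab = ½·8.9·8.5 = 37.825
(b) Hypotenuse c = √(8.9² + 8.5²) = √151.46 = 12.3069
    Area = ½·c·h_c  →  h_c = 2·Area/c = 2·37.825/12.3069 = 6.147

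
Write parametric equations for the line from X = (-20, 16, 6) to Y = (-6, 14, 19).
Direction vector d = Y - X = (14, -2, 13)
x = -20 + 14t, y = 16 - 2t, z = 6 + 13t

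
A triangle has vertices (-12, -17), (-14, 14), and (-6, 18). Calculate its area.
Using the coordinate formula: Area = (1/2)|x₁(y₂-y₃) + x₂(y₃-y₁) + x₃(y₁-y₂)|
Area = (1/2)|(-12)(14-18) + (-14)(18-(-17)) + (-6)((-17)-14)|
Area = (1/2)|(-12)*(-4) + (-14)*35 + (-6)*(-31)|
Area = (1/2)|48 + (-490) + 186|
Area = (1/2)*256 = 128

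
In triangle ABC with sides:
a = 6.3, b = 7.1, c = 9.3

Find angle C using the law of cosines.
cos(C) = (a² + b² - c²)/(2ab)
cos(C) = (6.3² + 7.1² - 9.3²)/(2·6.3·7.1) = 3.61/89.46 = 0.040353
C = arccos(0.040353) = 87.69°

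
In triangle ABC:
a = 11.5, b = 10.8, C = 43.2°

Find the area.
Using A = ½ab·sin(C):
A = ½·11.5·10.8·sin(43.2°) = ½·124.2·0.684547 = 42.51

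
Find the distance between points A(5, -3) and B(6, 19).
Using the distance formula: d = sqrt((x₂-x₁)² + (y₂-y₁)²)
dx = 6 - 5 = 1
dy = 19 - (-3) = 22
d = sqrt(1² + 22²) = sqrt(1 + 484) = sqrt(485) = 22.02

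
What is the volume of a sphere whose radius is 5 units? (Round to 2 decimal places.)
Volume = (4/3) * pi * r³
Volume = (4/3) * pi * 5³
Volume = (4/3) * pi * 125
Volume = 523.60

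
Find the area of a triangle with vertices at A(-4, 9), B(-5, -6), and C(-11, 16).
Using the coordinate formula: Area = (1/2)|x₁(y₂-y₃) + x₂(y₃-y₁) + x₃(y₁-y₂)|
Area = (1/2)|(-4)((-6)-16) + (-5)(16-9) + (-11)(9-(-6))|
Area = (1/2)|(-4)*(-22) + (-5)*7 + (-11)*15|
Area = (1/2)|88 + (-35) + (-165)|
Area = (1/2)*112 = 56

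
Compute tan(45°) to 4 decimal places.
tan(45 degrees) = 1
Decimal approximation: 1.0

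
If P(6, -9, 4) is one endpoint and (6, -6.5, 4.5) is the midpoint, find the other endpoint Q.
Q = (2×6 - 6, 2×(-6.5) - (-9), 2×4.5 - 4) = (6, -4, 5)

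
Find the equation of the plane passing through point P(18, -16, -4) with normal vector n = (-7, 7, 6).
d = n·P = (-7)(18) + (7)(-16) + (6)(-4) = -262
Plane: -7x + 7y + 6z = -262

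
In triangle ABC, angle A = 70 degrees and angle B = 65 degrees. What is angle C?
Sum of angles in a triangle = 180 degrees
Third angle = 180 - 70 - 65
Third angle = 45 degrees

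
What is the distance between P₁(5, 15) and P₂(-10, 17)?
Using the distance formula: d = sqrt((x₂-x₁)² + (y₂-y₁)²)
dx = (-10) - 5 = -15
dy = 17 - 15 = 2
d = sqrt((-15)² + 2²) = sqrt(225 + 4) = sqrt(229) = 15.13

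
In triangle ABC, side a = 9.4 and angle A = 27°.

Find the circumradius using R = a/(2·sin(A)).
R = a/(2·sin(A)) = 9.4/(2·sin(27°))
R = 9.4/(2·0.453990) = 9.4/0.907981 = 10.35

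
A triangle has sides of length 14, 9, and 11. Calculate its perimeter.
Perimeter = sum of all sides
Perimeter = 14 + 9 + 11
Perimeter = 34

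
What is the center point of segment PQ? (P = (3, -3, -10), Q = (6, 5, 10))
Midpoint = ((3+6)/2, (-3+5)/2, (-10+10)/2) = (4.5, 1, 0)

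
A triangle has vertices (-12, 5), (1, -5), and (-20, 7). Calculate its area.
Using the coordinate formula: Area = (1/2)|x₁(y₂-y₃) + x₂(y₃-y₁) + x₃(y₁-y₂)|
Area = (1/2)|(-12)((-5)-7) + 1(7-5) + (-20)(5-(-5))|
Area = (1/2)|(-12)*(-12) + 1*2 + (-20)*10|
Area = (1/2)|144 + 2 + (-200)|
Area = (1/2)*54 = 27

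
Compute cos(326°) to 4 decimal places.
cos(326 degrees) = 0.829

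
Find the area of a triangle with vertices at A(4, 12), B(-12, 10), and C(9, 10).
Using the coordinate formula: Area = (1/2)|x₁(y₂-y₃) + x₂(y₃-y₁) + x₃(y₁-y₂)|
Area = (1/2)|4(10-10) + (-12)(10-12) + 9(12-10)|
Area = (1/2)|4*0 + (-12)*(-2) + 9*2|
Area = (1/2)|0 + 24 + 18|
Area = (1/2)*42 = 21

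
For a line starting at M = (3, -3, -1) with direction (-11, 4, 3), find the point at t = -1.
P(-1) = (3 + (-11)(-1), -3 + 4(-1), -1 + 3(-1)) = (14, -7, -4)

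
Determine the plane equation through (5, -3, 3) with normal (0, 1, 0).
d = n·P = (0)(5) + (1)(-3) + (0)(3) = -3
Plane: y = -3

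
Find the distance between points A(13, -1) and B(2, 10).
Using the distance formula: d = sqrt((x₂-x₁)² + (y₂-y₁)²)
dx = 2 - 13 = -11
dy = 10 - (-1) = 11
d = sqrt((-11)² + 11²) = sqrt(121 + 121) = sqrt(242) = 15.56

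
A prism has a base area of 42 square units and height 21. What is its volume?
Volume = base area * height
Volume = 42 * 21
Volume = 882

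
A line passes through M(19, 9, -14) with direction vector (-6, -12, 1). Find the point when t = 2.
P(2) = (19 + (-6)(2), 9 + (-12)(2), -14 + 1(2)) = (7, -15, -12)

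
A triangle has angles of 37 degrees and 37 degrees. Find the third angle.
Sum of angles in a triangle = 180 degrees
Third angle = 180 - 37 - 37
Third angle = 106 degrees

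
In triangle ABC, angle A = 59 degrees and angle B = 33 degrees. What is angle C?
Sum of angles in a triangle = 180 degrees
Third angle = 180 - 59 - 33
Third angle = 88 degrees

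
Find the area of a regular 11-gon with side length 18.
For a regular 11-gon with side length s = 18:
Apothem a = s / (2*tan(pi/11)) = 18 / (2*tan(pi/11)) ≈ 30.6512
Perimeter P = 11 * 18 = 198
Area = (1/2) * P * a = (1/2) * 198 * 30.6512 = 3034.47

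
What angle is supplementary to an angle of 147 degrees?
Supplementary angles sum to 180 degrees.
Other angle = 180 - 147
Other angle = 33 degrees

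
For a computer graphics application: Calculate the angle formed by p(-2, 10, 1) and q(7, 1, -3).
p·q = -7, |p|² = 105, |q|² = 59
cos θ = -7/√6195 ≈ -0.08894
θ ≈ 95.1°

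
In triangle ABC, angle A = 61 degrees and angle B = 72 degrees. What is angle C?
Sum of angles in a triangle = 180 degrees
Third angle = 180 - 61 - 72
Third angle = 47 degrees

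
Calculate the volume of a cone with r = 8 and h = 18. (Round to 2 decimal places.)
Volume = (1/3) * pi * r² * h
Volume = (1/3) * pi * 8² * 18
Volume = (1/3) * pi * 64 * 18
Volume = (1/3) * pi * 1152
Volume = 1206.37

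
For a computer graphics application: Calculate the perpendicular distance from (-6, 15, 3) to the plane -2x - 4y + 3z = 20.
d = |(-2)(-6) + (-4)(15) + 3(3) - (20)| / √((-2)² + (-4)² + 3²) = 59/√29 = 10.96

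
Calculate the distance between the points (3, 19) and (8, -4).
Using the distance formula: d = sqrt((x₂-x₁)² + (y₂-y₁)²)
dx = 8 - 3 = 5
dy = (-4) - 19 = -23
d = sqrt(5² + (-23)²) = sqrt(25 + 529) = sqrt(554) = 23.54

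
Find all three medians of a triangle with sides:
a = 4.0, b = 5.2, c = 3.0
Using m_x = ½√(2y² + 2z² - x²):
m_a = ½√(2·5.2² + 2·3.0² - 4.0²) = ½√56.08 = 3.744
m_b = ½√(2·4.0² + 2·3.0² - 5.2²) = ½√22.96 = 2.396
m_c = ½√(2·4.0² + 2·5.2² - 3.0²) = ½√77.08 = 4.39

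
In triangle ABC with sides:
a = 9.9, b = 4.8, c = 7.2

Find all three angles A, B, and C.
By the law of cosines:
cos(A) = (b² + c² - a²)/(2bc) = -0.334635  →  A = 109.6°
cos(B) = (a² + c² - b²)/(2ac) = 0.889520  →  B = 27.19°
cos(C) = (a² + b² - c²)/(2ab) = 0.728220  →  C = 43.26°
Check: A + B + C = 180.0° ✓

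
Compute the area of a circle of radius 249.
Area = pi * r²
Area = pi * 249²
Area = pi * 62001
Area = 194781.89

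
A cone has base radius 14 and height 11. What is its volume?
Volume = (1/3) * pi * r² * h
Volume = (1/3) * pi * 14² * 11
Volume = (1/3) * pi * 196 * 11
Volume = (1/3) * pi * 2156
Volume = 2257.76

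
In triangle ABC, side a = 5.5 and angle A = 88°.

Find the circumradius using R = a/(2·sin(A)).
R = a/(2·sin(A)) = 5.5/(2·sin(88°))
R = 5.5/(2·0.999391) = 5.5/1.998782 = 2.752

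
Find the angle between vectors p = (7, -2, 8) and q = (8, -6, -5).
p·q = 28, |p|² = 117, |q|² = 125
cos θ = 28/√14625 ≈ 0.2315
θ ≈ 76.61°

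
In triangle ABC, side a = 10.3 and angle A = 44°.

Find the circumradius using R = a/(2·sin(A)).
R = a/(2·sin(A)) = 10.3/(2·sin(44°))
R = 10.3/(2·0.694658) = 10.3/1.389317 = 7.414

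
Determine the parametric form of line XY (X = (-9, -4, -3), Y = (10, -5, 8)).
Direction vector d = Y - X = (19, -1, 11)
x = -9 + 19t, y = -4 - t, z = -3 + 11t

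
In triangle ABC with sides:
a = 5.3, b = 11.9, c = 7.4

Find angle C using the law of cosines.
cos(C) = (a² + b² - c²)/(2ab)
cos(C) = (5.3² + 11.9² - 7.4²)/(2·5.3·11.9) = 114.94/126.14 = 0.911210
C = arccos(0.911210) = 24.33°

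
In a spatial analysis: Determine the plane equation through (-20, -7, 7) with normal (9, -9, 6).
d = n·P = (9)(-20) + (-9)(-7) + (6)(7) = -75
Plane: 9x - 9y + 6z = -75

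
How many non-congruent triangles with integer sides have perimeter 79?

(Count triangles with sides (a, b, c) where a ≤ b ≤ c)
With a ≤ b ≤ c and a + b + c = 79, the triangle inequality a + b > c gives c < 79/2, so c ≤ 39.
Iterate a from 1 to ⌊p/3⌋ = 26; for each a, b ranges from a to ⌊(p−a)/2⌋ with c = p − a − b, keeping only c ≥ b.
Triples: (1, 39, 39), (2, 38, 39), (3, 37, 39), …
Count = 140 triangles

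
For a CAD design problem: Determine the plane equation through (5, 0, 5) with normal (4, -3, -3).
d = n·P = (4)(5) + (-3)(0) + (-3)(5) = 5
Plane: 4x - 3y - 3z = 5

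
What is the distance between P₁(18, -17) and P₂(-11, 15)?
Using the distance formula: d = sqrt((x₂-x₁)² + (y₂-y₁)²)
dx = (-11) - 18 = -29
dy = 15 - (-17) = 32
d = sqrt((-29)² + 32²) = sqrt(841 + 1024) = sqrt(1865) = 43.19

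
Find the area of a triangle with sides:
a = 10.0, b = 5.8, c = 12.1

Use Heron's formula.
s = (a+b+c)/2 = (10.0+5.8+12.1)/2 = 13.95
A = √(s(s-a)(s-b)(s-c)) = √(13.95·3.95·8.15·1.85)
A = √830.808 = 28.82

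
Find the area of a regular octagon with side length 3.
For a regular 8-gon with side length s = 3:
Apothem a = s / (2*tan(pi/8)) = 3 / (2*tan(pi/8)) ≈ 3.6213
Perimeter P = 8 * 3 = 24
Area = (1/2) * P * a = (1/2) * 24 * 3.6213 = 43.46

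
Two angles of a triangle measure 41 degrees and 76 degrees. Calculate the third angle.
Sum of angles in a triangle = 180 degrees
Third angle = 180 - 41 - 76
Third angle = 63 degrees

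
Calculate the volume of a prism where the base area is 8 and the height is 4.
Volume = base area * height
Volume = 8 * 4
Volume = 32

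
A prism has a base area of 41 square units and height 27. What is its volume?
Volume = base area * height
Volume = 41 * 27
Volume = 1107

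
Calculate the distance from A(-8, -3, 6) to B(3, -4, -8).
d = √[(11)² + (-1)² + (-14)²] = √318 = 17.83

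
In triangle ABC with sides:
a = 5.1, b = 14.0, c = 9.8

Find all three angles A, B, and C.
By the law of cosines:
cos(A) = (b² + c² - a²)/(2bc) = 0.969497  →  A = 14.19°
cos(B) = (a² + c² - b²)/(2ac) = -0.739796  →  B = 137.7°
cos(C) = (a² + b² - c²)/(2ab) = 0.882143  →  C = 28.1°
Check: A + B + C = 180.0° ✓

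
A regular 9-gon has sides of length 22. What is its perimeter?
Perimeter = number of sides * side length
Perimeter = 9 * 22
Perimeter = 198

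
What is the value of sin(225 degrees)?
sin(225 degrees) = -0.7071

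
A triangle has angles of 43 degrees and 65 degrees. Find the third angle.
Sum of angles in a triangle = 180 degrees
Third angle = 180 - 43 - 65
Third angle = 72 degrees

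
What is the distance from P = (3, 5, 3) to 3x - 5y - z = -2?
d = |3(3) + (-5)(5) + (-1)(3) - (-2)| / √(3² + (-5)² + (-1)²) = 17/√35 = 2.874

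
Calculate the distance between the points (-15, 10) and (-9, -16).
Using the distance formula: d = sqrt((x₂-x₁)² + (y₂-y₁)²)
dx = (-9) - (-15) = 6
dy = (-16) - 10 = -26
d = sqrt(6² + (-26)²) = sqrt(36 + 676) = sqrt(712) = 26.68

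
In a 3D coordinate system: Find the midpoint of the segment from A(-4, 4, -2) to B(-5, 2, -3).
Midpoint = ((-4-5)/2, (4+2)/2, (-2-3)/2) = (-4.5, 3, -2.5)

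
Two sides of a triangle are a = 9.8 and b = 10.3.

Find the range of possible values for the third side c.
By the triangle inequality: |a - b| < c < a + b
|9.8 - 10.3| < c < 9.8 + 10.3
0.5 < c < 20.1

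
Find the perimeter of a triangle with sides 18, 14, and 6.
Perimeter = sum of all sides
Perimeter = 18 + 14 + 6
Perimeter = 38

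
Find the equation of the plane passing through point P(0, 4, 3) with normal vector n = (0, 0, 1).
d = n·P = (0)(0) + (0)(4) + (1)(3) = 3
Plane: z = 3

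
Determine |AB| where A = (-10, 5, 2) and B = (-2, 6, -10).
d = √[(8)² + (1)² + (-12)²] = √209 = 14.46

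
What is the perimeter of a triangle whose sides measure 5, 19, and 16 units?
Perimeter = sum of all sides
Perimeter = 5 + 19 + 16
Perimeter = 40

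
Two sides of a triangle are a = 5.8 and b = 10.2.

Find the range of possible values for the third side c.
By the triangle inequality: |a - b| < c < a + b
|5.8 - 10.2| < c < 5.8 + 10.2
4.4 < c < 16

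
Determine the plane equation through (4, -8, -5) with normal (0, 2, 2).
d = n·P = (0)(4) + (2)(-8) + (2)(-5) = -26
Plane: 2y + 2z = -26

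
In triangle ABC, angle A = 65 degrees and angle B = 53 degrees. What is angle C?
Sum of angles in a triangle = 180 degrees
Third angle = 180 - 65 - 53
Third angle = 62 degrees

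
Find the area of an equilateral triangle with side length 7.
Area = (sqrt(3)/4) * s²
Area = (sqrt(3)/4) * 7²
Area = (sqrt(3)/4) * 49
Area = 21.22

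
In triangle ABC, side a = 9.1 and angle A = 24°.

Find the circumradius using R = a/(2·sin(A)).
R = a/(2·sin(A)) = 9.1/(2·sin(24°))
R = 9.1/(2·0.406737) = 9.1/0.813473 = 11.19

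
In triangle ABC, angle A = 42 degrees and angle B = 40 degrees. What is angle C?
Sum of angles in a triangle = 180 degrees
Third angle = 180 - 42 - 40
Third angle = 98 degrees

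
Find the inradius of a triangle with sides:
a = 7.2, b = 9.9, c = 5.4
s = (a+b+c)/2 = (7.2+9.9+5.4)/2 = 11.25
Area = √(s(s-a)(s-b)(s-c)) = √(11.25·4.05·1.35·5.85) = 18.9692
r = Area/s = 18.9692/11.25 = 1.686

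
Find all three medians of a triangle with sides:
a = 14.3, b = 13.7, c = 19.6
Using m_x = ½√(2y² + 2z² - x²):
m_a = ½√(2·13.7² + 2·19.6² - 14.3²) = ½√939.21 = 15.32
m_b = ½√(2·14.3² + 2·19.6² - 13.7²) = ½√989.61 = 15.73
m_c = ½√(2·14.3² + 2·13.7² - 19.6²) = ½√400.2 = 10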